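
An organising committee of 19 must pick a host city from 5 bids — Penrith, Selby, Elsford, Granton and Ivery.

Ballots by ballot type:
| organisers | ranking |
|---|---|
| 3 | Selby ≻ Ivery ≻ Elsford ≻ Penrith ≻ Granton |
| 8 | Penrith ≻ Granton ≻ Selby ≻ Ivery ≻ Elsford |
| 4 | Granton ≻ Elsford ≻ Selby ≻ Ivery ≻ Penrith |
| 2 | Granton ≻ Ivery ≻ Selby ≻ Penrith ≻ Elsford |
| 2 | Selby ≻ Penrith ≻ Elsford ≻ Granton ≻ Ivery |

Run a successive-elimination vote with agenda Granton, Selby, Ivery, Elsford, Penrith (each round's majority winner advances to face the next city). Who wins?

Round 1: Granton vs Selby — 14–5, Granton advances.
Round 2: Granton vs Ivery — 16–3, Granton advances.
Round 3: Granton vs Elsford — 14–5, Granton advances.
Round 4: Granton vs Penrith — 6–13, Penrith advances.
Penrith survives the agenda.

Penrith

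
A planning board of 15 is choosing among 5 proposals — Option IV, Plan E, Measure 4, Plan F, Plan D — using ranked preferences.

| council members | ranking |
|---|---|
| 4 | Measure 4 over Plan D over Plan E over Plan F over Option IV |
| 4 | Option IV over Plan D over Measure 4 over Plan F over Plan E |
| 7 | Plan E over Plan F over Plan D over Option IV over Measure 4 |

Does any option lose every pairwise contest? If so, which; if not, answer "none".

none

Pairwise majorities:
Option IV vs Plan E: Plan E wins 11–4.
Option IV–Measure 4: Option IV 11–4.
Option IV vs Plan F: Plan F, 11–4.
Option IV vs Plan D: Plan D wins 11–4.
Plan E vs Measure 4: Plan E is ranked higher on 7 ballots, Measure 4 on 8. Measure 4 wins 8–7.
Plan E vs Plan F: Plan E preferred on 4+7 = 11 ballots; Plan E wins 11–4.
Plan E vs Plan D: Plan E preferred on 7 ballots; Plan D wins 8–7.
Measure 4 vs Plan F: Measure 4 preferred on 4+4 = 8 ballots; Measure 4 wins 8–7.
Measure 4 vs Plan D: 4 to 11, Plan D.
Plan F vs Plan D: 7 to 8, Plan D.
Every option wins at least one matchup (Option IV beats Measure 4; Plan E beats Option IV; Measure 4 beats Plan E; Plan F beats Option IV; Plan D beats Option IV), so there is no Condorcet loser.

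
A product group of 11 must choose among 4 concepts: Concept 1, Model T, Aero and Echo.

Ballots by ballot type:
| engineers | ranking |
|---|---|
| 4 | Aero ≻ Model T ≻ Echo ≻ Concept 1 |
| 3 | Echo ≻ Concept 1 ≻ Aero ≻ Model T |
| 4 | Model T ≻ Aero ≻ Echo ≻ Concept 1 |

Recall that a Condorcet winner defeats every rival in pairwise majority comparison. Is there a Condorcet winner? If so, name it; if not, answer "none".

Check each pair by majority over 11 ballots:
Concept 1 vs Model T: Model T, 8–3.
Concept 1 vs Aero: Aero wins 8–3.
Concept 1–Echo: Echo 11–0.
Model T–Aero: Aero 7–4.
Model T vs Echo: Model T, 8–3.
Aero vs Echo: Aero, 8–3.
Aero wins every pairwise contest, so Aero is the Condorcet winner.

Aero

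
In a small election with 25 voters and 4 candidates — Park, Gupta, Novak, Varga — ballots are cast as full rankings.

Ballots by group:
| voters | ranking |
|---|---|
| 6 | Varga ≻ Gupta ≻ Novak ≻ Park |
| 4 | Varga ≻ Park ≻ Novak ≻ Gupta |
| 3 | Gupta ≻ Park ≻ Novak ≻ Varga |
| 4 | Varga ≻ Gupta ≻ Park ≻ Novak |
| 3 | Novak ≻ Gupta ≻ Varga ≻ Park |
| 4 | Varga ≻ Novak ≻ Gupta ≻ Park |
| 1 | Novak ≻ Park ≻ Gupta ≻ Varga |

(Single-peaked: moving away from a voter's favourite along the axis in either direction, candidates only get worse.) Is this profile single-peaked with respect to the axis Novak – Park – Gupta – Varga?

no

Axis positions: Novak=1, Park=2, Gupta=3, Varga=4.
Group 1: ranking walks positions 4-3-1-2; Novak is ranked above Park even though Park lies between Novak and the peak Varga on the axis — preferences dip and rise again. Not single-peaked.
Group 2: ranking walks positions 4-2-1-3; Park is ranked above Gupta even though Gupta lies between Park and the peak Varga on the axis — preferences dip and rise again. Not single-peaked.
Group 3 (peak Gupta at position 3): ranking walks positions 3-2-1-4, expanding outward from the peak — single-peaked.
Group 4 (peak Varga at position 4): ranking walks positions 4-3-2-1, expanding outward from the peak — single-peaked.
Group 5: ranking walks positions 1-3-4-2; Gupta is ranked above Park even though Park lies between Gupta and the peak Novak on the axis — preferences dip and rise again. Not single-peaked.
Group 6: ranking walks positions 4-1-3-2; Novak is ranked above Gupta even though Gupta lies between Novak and the peak Varga on the axis — preferences dip and rise again. Not single-peaked.
Group 7 (peak Novak at position 1): ranking walks positions 1-2-3-4, expanding outward from the peak — single-peaked.
Group 1 violates single-peakedness, so the profile is not single-peaked on this axis.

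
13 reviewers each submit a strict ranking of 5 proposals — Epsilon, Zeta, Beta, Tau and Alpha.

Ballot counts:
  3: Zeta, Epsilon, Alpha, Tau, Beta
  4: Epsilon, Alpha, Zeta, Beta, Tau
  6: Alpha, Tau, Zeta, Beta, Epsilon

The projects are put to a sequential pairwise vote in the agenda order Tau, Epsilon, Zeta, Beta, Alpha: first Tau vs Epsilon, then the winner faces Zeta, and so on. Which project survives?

Alpha

Round 1: Tau vs Epsilon — 6–7, Epsilon advances.
Round 2: Epsilon vs Zeta — 4–9, Zeta advances.
Round 3: Zeta vs Beta — 13–0, Zeta advances.
Round 4: Zeta vs Alpha — 3–10, Alpha advances.
The agenda winner is Alpha.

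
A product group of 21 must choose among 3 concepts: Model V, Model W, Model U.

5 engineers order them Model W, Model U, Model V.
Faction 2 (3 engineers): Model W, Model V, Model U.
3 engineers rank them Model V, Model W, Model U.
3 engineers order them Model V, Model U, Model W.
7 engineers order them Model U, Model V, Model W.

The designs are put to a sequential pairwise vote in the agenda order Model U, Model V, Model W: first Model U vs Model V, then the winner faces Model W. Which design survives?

Model W

Round 1: Model U vs Model V — 12–9, Model U advances.
Round 2: Model U vs Model W — 10–11, Model W advances.
Model W survives the agenda.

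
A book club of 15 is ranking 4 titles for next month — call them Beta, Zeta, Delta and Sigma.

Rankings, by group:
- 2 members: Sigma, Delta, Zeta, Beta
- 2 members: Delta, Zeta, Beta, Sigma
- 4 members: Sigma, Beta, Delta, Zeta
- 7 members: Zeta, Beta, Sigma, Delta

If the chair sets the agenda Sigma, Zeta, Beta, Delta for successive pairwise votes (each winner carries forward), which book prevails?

Delta

Round 1: Sigma vs Zeta — 6–9, Zeta advances.
Round 2: Zeta vs Beta — 11–4, Zeta advances.
Round 3: Zeta vs Delta — 7–8, Delta advances.
Delta survives the agenda.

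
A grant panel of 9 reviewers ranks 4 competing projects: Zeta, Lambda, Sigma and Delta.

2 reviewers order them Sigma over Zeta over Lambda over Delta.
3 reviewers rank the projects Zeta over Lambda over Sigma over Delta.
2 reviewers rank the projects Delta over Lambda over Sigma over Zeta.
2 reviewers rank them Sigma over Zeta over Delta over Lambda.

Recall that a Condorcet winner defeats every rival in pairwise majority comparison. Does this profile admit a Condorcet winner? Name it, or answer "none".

Check each pair by majority over 9 ballots:
Zeta vs Lambda: Zeta preferred on 2+3+2 = 7 ballots; Zeta wins 7–2.
Zeta vs Sigma: 3 to 6, Sigma.
Zeta vs Delta: 7 to 2, Zeta.
Lambda vs Sigma: 3+2 = 5 for Lambda, 4 for Sigma — Lambda by 5–4.
Lambda vs Delta: 2+3 = 5 for Lambda, 4 for Delta — Lambda by 5–4.
Sigma vs Delta: Sigma is ranked higher on 2+3+2 = 7 ballots, Delta on 2. Sigma wins 7–2.
No project is unbeaten: Zeta loses to Sigma; Lambda loses to Zeta; Sigma loses to Lambda; Delta loses to Zeta. In particular Zeta beats Lambda beats Sigma beats Zeta is a majority cycle — no Condorcet winner exists.

none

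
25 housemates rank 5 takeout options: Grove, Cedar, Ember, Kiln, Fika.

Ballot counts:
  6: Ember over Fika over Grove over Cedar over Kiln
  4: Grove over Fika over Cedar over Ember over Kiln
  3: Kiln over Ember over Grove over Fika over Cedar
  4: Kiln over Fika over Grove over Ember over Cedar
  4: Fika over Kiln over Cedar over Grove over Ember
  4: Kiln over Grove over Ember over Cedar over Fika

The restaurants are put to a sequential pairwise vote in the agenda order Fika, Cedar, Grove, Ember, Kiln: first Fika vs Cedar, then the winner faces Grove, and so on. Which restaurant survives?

Kiln

Round 1: Fika vs Cedar — 21–4, Fika advances.
Round 2: Fika vs Grove — 14–11, Fika advances.
Round 3: Fika vs Ember — 12–13, Ember advances.
Round 4: Ember vs Kiln — 10–15, Kiln advances.
The agenda winner is Kiln.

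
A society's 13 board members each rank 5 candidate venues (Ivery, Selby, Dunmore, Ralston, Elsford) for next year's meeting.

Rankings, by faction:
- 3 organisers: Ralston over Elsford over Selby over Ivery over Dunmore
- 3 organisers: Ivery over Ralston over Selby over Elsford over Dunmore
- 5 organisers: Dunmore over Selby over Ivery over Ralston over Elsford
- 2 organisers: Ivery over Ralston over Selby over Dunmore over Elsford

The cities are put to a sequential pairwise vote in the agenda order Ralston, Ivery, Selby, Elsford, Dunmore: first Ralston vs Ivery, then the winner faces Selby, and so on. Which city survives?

Selby

Round 1: Ralston vs Ivery — 3–10, Ivery advances.
Round 2: Ivery vs Selby — 5–8, Selby advances.
Round 3: Selby vs Elsford — 10–3, Selby advances.
Round 4: Selby vs Dunmore — 8–5, Selby advances.
The agenda winner is Selby.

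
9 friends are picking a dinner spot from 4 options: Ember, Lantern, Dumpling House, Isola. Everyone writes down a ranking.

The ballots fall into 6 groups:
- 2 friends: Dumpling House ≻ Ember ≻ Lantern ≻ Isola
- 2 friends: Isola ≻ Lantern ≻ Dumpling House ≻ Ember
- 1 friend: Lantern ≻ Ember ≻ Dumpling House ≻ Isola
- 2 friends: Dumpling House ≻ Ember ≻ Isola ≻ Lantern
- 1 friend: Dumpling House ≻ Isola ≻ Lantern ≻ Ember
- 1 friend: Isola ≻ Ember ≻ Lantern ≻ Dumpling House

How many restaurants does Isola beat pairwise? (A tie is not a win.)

1

Isola against each rival (9 friends):
Isola vs Ember: 4 to 5, Ember.
Isola vs Lantern: Isola is ranked higher on 2+2+1+1 = 6 ballots, Lantern on 3. Isola wins 6–3.
Isola–Dumpling House: Dumpling House 6–3.
Isola beats Lantern; loses to Ember, Dumpling House — 1 pairwise win.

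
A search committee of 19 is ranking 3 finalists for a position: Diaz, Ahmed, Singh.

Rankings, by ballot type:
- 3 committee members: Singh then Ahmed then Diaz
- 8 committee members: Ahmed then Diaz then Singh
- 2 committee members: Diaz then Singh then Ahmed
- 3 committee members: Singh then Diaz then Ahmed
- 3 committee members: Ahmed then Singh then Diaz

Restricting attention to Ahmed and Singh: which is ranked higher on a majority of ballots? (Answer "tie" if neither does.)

Ahmed

Ballots ranking Ahmed above Singh: 8 + 3 = 11.
Ballots ranking Singh above Ahmed: 19 − 11 = 8.
Ahmed wins the head-to-head 11–8.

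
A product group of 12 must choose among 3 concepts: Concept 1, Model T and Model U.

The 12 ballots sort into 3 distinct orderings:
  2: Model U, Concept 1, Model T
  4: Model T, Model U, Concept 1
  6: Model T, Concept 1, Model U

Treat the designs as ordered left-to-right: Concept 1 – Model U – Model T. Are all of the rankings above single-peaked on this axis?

Axis positions: Concept 1=1, Model U=2, Model T=3.
Type 1 (peak Model U at position 2): ranking walks positions 2-1-3, expanding outward from the peak — single-peaked.
Type 2 (peak Model T at position 3): ranking walks positions 3-2-1, expanding outward from the peak — single-peaked.
Type 3: ranking walks positions 3-1-2; Concept 1 is ranked above Model U even though Model U lies between Concept 1 and the peak Model T on the axis — preferences dip and rise again. Not single-peaked.
Type 3 violates single-peakedness, so the profile is not single-peaked on this axis.

no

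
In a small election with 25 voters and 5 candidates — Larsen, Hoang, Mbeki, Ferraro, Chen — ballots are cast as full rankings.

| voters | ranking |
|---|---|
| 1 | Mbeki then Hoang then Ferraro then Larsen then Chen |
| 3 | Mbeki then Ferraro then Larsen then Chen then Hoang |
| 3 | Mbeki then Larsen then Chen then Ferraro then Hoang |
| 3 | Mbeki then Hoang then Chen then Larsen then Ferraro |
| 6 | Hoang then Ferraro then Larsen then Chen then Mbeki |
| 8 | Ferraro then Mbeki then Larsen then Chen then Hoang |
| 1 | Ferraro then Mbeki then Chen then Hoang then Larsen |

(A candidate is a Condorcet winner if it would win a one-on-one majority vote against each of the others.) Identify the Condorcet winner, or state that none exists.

Check each pair by majority over 25 ballots:
Larsen vs Hoang: 14 to 11, Larsen.
Larsen vs Mbeki: Larsen preferred on 6 ballots; Mbeki wins 19–6.
Larsen vs Ferraro: Larsen is ranked higher on 3+3 = 6 ballots, Ferraro on 19. Ferraro wins 19–6.
Larsen vs Chen: Larsen wins 21–4.
Hoang vs Mbeki: Hoang is ranked higher on 6 ballots, Mbeki on 19. Mbeki wins 19–6.
Hoang vs Ferraro: Hoang is ranked higher on 1+3+6 = 10 ballots, Ferraro on 15. Ferraro wins 15–10.
Hoang vs Chen: Hoang is ranked higher on 1+3+6 = 10 ballots, Chen on 15. Chen wins 15–10.
Mbeki vs Ferraro: 10 to 15, Ferraro.
Mbeki–Chen: Mbeki 19–6.
Ferraro vs Chen: 1+3+6+8+1 = 19 for Ferraro, 6 for Chen — Ferraro by 19–6.
Ferraro defeats every rival head-to-head and is the Condorcet winner.

Ferraro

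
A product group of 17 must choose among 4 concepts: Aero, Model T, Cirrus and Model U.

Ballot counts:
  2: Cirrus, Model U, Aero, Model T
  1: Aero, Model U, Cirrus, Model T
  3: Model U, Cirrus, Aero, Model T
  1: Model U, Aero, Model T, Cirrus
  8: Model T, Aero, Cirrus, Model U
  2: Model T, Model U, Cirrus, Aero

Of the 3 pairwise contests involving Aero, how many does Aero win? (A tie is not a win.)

2

Aero against each rival (17 engineers):
Aero–Model T: Model T 10–7.
Aero vs Cirrus: 10 to 7, Aero.
Aero vs Model U: Aero wins 9–8.
Aero beats Cirrus, Model U; loses to Model T — 2 pairwise wins.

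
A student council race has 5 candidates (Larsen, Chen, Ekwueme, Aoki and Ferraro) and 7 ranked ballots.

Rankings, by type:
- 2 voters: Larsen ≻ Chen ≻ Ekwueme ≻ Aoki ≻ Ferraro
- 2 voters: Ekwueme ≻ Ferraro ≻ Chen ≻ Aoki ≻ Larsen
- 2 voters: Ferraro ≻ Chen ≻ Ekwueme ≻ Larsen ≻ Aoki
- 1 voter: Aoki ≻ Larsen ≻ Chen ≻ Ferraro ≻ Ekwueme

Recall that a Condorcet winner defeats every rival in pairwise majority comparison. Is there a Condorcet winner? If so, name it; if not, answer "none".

none

Head-to-head results (7 voters):
Larsen vs Chen: Chen wins 4–3.
Larsen vs Ekwueme: Ekwueme, 4–3.
Larsen vs Aoki: Larsen wins 4–3.
Larsen–Ferraro: Ferraro 4–3.
Chen–Ekwueme: Chen 5–2.
Chen–Aoki: Chen 6–1.
Chen vs Ferraro: Ferraro, 4–3.
Ekwueme vs Aoki: Ekwueme wins 6–1.
Ekwueme–Ferraro: Ekwueme 4–3.
Aoki vs Ferraro: Ferraro, 4–3.
Each candidate drops at least one matchup (Larsen loses to Chen; Chen loses to Ferraro; Ekwueme loses to Chen; Aoki loses to Larsen; Ferraro loses to Ekwueme); the cycle Chen → Ekwueme → Ferraro → Chen rules out a Condorcet winner.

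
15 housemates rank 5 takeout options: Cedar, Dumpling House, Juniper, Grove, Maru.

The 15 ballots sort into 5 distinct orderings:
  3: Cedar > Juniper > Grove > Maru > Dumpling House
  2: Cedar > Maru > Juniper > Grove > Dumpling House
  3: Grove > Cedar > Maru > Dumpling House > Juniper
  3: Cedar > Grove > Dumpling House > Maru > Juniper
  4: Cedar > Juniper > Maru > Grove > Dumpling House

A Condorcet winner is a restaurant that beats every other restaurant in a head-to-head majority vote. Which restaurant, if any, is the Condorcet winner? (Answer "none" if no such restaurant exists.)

Check each pair by majority over 15 ballots:
Cedar–Dumpling House: Cedar 15–0.
Cedar vs Juniper: Cedar wins 15–0.
Cedar–Grove: Cedar 12–3.
Cedar–Maru: Cedar 15–0.
Dumpling House vs Juniper: Juniper, 9–6.
Dumpling House vs Grove: Grove wins 15–0.
Dumpling House vs Maru: Maru, 12–3.
Juniper vs Grove: Juniper, 9–6.
Juniper vs Maru: Maru wins 8–7.
Grove–Maru: Grove 9–6.
Only Cedar has no losses; Cedar is the Condorcet winner.

Cedar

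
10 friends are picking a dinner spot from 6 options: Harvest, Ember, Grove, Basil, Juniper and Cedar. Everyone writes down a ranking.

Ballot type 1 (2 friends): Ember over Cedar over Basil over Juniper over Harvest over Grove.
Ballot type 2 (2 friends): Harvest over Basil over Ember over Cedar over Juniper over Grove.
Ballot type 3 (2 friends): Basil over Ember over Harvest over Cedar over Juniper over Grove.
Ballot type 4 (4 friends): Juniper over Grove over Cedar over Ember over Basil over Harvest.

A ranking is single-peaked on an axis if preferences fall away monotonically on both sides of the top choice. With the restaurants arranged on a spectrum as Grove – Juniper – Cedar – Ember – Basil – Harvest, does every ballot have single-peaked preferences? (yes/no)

Axis positions: Grove=1, Juniper=2, Cedar=3, Ember=4, Basil=5, Harvest=6.
Ballot type 1 (peak Ember at position 4): ranking walks positions 4-3-5-2-6-1, expanding outward from the peak — single-peaked.
Ballot type 2 (peak Harvest at position 6): ranking walks positions 6-5-4-3-2-1, expanding outward from the peak — single-peaked.
Ballot type 3 (peak Basil at position 5): ranking walks positions 5-4-6-3-2-1, expanding outward from the peak — single-peaked.
Ballot type 4 (peak Juniper at position 2): ranking walks positions 2-1-3-4-5-6, expanding outward from the peak — single-peaked.
Every ranking is single-peaked on this axis.

yes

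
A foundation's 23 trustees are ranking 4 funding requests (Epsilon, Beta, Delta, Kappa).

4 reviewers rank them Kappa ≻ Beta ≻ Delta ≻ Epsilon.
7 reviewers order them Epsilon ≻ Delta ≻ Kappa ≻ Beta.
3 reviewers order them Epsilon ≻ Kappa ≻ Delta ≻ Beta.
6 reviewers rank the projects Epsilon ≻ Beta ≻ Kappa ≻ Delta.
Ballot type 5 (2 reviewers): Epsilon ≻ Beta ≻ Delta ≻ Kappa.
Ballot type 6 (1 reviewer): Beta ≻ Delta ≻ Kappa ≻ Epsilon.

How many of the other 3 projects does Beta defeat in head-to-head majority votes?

1

Beta against each rival (23 reviewers):
Beta–Epsilon: Epsilon 18–5.
Beta vs Delta: Beta wins 13–10.
Beta vs Kappa: Kappa wins 14–9.
Beta beats Delta; loses to Epsilon, Kappa — 1 pairwise win.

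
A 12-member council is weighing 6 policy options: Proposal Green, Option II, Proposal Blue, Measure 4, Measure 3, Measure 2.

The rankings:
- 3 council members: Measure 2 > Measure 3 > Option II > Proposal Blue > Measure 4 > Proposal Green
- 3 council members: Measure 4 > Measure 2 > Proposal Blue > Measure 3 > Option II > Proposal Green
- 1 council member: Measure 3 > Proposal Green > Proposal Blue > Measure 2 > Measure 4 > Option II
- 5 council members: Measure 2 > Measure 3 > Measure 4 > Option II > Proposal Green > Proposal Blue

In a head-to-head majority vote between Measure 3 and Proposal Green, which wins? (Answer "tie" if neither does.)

Ballots ranking Measure 3 above Proposal Green: 3 + 3 + 1 + 5 = 12.
Ballots ranking Proposal Green above Measure 3: 12 − 12 = 0.
Measure 3 wins the head-to-head 12–0.

Measure 3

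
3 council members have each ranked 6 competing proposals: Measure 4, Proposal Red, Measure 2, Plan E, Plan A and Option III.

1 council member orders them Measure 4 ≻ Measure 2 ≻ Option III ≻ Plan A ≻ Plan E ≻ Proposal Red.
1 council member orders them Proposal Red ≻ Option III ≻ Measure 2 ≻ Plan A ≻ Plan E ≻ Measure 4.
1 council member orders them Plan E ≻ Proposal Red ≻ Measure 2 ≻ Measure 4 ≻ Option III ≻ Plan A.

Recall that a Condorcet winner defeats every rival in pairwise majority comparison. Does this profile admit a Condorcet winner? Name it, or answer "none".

Check each pair by majority over 3 ballots:
Measure 4 vs Proposal Red: 1 for Measure 4, 2 for Proposal Red — Proposal Red by 2–1.
Measure 4 vs Measure 2: 1 to 2, Measure 2.
Measure 4 vs Plan E: Measure 4 preferred on 1 ballot; Plan E wins 2–1.
Measure 4 vs Plan A: Measure 4 is ranked higher on 1+1 = 2 ballots, Plan A on 1. Measure 4 wins 2–1.
Measure 4 vs Option III: 2 to 1, Measure 4.
Proposal Red vs Measure 2: Proposal Red preferred on 1+1 = 2 ballots; Proposal Red wins 2–1.
Proposal Red vs Plan E: Proposal Red is ranked higher on 1 ballot, Plan E on 2. Plan E wins 2–1.
Proposal Red vs Plan A: Proposal Red is ranked higher on 1+1 = 2 ballots, Plan A on 1. Proposal Red wins 2–1.
Proposal Red vs Option III: 1+1 = 2 for Proposal Red, 1 for Option III — Proposal Red by 2–1.
Measure 2 vs Plan E: Measure 2 preferred on 1+1 = 2 ballots; Measure 2 wins 2–1.
Measure 2 vs Plan A: Measure 2 is ranked higher on 1+1+1 = 3 ballots, Plan A on 0. Measure 2 wins 3–0.
Measure 2 vs Option III: Measure 2 preferred on 1+1 = 2 ballots; Measure 2 wins 2–1.
Plan E vs Plan A: 1 to 2, Plan A.
Plan E vs Option III: Plan E is ranked higher on 1 ballot, Option III on 2. Option III wins 2–1.
Plan A vs Option III: Plan A is ranked higher on 0 ballots, Option III on 3. Option III wins 3–0.
Each option drops at least one matchup (Measure 4 loses to Proposal Red; Proposal Red loses to Plan E; Measure 2 loses to Proposal Red; Plan E loses to Measure 2; Plan A loses to Measure 4; Option III loses to Measure 4); the cycle Measure 4 → Plan A → Plan E → Measure 4 rules out a Condorcet winner.

none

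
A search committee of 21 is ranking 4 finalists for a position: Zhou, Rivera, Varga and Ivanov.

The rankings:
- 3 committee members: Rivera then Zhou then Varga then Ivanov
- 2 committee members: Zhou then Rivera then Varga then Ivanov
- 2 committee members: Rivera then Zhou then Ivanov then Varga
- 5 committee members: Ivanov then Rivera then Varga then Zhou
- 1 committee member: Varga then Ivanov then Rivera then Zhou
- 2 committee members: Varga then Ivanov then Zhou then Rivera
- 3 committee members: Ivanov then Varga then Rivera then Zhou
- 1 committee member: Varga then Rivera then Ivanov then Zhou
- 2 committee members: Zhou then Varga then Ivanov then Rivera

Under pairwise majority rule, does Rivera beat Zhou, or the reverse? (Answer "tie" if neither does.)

Ballots ranking Rivera above Zhou: 3 + 2 + 5 + 1 + 3 + 1 = 15.
Ballots ranking Zhou above Rivera: 21 − 15 = 6.
Rivera wins the head-to-head 15–6.

Rivera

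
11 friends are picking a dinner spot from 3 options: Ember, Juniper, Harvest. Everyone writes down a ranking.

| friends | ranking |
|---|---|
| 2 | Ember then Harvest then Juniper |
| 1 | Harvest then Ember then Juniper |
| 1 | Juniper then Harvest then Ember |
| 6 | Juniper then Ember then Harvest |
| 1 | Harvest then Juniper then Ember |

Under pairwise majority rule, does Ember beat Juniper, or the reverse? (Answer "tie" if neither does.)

Ballots ranking Ember above Juniper: 2 + 1 = 3.
Ballots ranking Juniper above Ember: 11 − 3 = 8.
Juniper wins the head-to-head 8–3.

Juniper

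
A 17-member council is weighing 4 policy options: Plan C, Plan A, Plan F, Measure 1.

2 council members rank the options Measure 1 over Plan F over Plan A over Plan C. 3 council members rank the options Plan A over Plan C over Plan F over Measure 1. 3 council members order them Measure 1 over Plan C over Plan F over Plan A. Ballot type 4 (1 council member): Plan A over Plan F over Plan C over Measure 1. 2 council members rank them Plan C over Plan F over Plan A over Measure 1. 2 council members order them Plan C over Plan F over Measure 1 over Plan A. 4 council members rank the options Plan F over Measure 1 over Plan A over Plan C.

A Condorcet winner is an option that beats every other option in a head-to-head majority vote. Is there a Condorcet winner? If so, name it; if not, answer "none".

Check each pair by majority over 17 ballots:
Plan C vs Plan A: 3+2+2 = 7 for Plan C, 10 for Plan A — Plan A by 10–7.
Plan C vs Plan F: 3+3+2+2 = 10 for Plan C, 7 for Plan F — Plan C by 10–7.
Plan C vs Measure 1: Plan C is ranked higher on 3+1+2+2 = 8 ballots, Measure 1 on 9. Measure 1 wins 9–8.
Plan A vs Plan F: Plan A is ranked higher on 3+1 = 4 ballots, Plan F on 13. Plan F wins 13–4.
Plan A vs Measure 1: 6 to 11, Measure 1.
Plan F vs Measure 1: Plan F is ranked higher on 3+1+2+2+4 = 12 ballots, Measure 1 on 5. Plan F wins 12–5.
Every option loses at least once (Plan C loses to Plan A; Plan A loses to Plan F; Plan F loses to Plan C; Measure 1 loses to Plan F). The majority relation contains the cycle Plan C > Plan F > Plan A > Plan C, so there is no Condorcet winner.

none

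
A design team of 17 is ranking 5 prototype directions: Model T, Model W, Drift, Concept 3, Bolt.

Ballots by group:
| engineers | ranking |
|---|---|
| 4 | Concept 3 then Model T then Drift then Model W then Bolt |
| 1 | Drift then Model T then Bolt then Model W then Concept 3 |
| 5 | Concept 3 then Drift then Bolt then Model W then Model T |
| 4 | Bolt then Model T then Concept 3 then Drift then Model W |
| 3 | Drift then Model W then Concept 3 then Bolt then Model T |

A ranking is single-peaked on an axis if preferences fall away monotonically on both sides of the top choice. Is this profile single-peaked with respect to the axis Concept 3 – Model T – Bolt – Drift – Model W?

Axis positions: Concept 3=1, Model T=2, Bolt=3, Drift=4, Model W=5.
Group 1: ranking walks positions 1-2-4-5-3; Drift is ranked above Bolt even though Bolt lies between Drift and the peak Concept 3 on the axis — preferences dip and rise again. Not single-peaked.
Group 2: ranking walks positions 4-2-3-5-1; Model T is ranked above Bolt even though Bolt lies between Model T and the peak Drift on the axis — preferences dip and rise again. Not single-peaked.
Group 3: ranking walks positions 1-4-3-5-2; Drift is ranked above Model T even though Model T lies between Drift and the peak Concept 3 on the axis — preferences dip and rise again. Not single-peaked.
Group 4 (peak Bolt at position 3): ranking walks positions 3-2-1-4-5, expanding outward from the peak — single-peaked.
Group 5: ranking walks positions 4-5-1-3-2; Concept 3 is ranked above Bolt even though Bolt lies between Concept 3 and the peak Drift on the axis — preferences dip and rise again. Not single-peaked.
Group 1 violates single-peakedness, so the profile is not single-peaked on this axis.

no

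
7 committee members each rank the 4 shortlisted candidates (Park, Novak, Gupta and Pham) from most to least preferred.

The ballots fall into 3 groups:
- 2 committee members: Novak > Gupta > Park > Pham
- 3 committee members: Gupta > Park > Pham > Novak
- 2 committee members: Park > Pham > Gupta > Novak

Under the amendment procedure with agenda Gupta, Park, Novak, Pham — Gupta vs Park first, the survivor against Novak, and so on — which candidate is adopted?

Gupta

Round 1: Gupta vs Park — 5–2, Gupta advances.
Round 2: Gupta vs Novak — 5–2, Gupta advances.
Round 3: Gupta vs Pham — 5–2, Gupta advances.
Gupta survives the agenda.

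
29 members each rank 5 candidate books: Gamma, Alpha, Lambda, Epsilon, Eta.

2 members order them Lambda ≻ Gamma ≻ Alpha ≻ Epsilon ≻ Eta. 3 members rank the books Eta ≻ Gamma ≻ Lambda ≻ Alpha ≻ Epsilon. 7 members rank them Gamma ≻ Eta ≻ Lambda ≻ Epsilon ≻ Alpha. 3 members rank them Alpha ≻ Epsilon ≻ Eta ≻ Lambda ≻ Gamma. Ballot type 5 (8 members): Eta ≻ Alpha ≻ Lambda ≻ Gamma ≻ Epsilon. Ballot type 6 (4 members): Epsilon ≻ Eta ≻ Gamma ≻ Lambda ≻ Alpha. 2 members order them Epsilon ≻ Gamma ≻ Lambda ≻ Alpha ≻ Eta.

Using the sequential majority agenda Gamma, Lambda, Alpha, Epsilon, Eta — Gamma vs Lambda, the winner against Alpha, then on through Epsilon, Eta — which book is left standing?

Eta

Round 1: Gamma vs Lambda — 16–13, Gamma advances.
Round 2: Gamma vs Alpha — 18–11, Gamma advances.
Round 3: Gamma vs Epsilon — 20–9, Gamma advances.
Round 4: Gamma vs Eta — 11–18, Eta advances.
Eta survives the agenda.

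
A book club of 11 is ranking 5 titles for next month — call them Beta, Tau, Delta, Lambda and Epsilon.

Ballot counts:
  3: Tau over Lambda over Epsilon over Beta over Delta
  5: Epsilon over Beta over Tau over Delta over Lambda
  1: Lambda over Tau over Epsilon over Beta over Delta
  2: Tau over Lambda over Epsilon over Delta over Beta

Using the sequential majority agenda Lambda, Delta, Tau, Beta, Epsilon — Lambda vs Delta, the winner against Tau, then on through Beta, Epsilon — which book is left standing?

Tau

Round 1: Lambda vs Delta — 6–5, Lambda advances.
Round 2: Lambda vs Tau — 1–10, Tau advances.
Round 3: Tau vs Beta — 6–5, Tau advances.
Round 4: Tau vs Epsilon — 6–5, Tau advances.
The agenda winner is Tau.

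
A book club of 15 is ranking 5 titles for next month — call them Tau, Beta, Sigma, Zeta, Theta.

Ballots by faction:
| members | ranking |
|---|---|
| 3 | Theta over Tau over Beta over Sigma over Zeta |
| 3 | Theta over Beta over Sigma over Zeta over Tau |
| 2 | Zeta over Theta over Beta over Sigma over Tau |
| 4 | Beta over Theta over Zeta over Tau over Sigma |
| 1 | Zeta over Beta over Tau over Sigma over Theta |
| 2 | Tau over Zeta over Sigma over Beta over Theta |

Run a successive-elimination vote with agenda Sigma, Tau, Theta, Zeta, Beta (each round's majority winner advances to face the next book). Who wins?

Round 1: Sigma vs Tau — 5–10, Tau advances.
Round 2: Tau vs Theta — 3–12, Theta advances.
Round 3: Theta vs Zeta — 10–5, Theta advances.
Round 4: Theta vs Beta — 8–7, Theta advances.
The agenda winner is Theta.

Theta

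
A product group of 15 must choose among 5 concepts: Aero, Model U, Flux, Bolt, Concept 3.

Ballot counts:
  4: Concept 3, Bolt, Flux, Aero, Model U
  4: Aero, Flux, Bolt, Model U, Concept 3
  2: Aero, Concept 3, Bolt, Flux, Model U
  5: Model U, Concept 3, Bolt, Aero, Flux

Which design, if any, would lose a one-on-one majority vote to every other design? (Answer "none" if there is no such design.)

Pairwise majorities:
Aero vs Model U: Aero wins 10–5.
Aero vs Flux: Aero, 11–4.
Aero vs Bolt: 6 to 9, Bolt.
Aero vs Concept 3: Aero is ranked higher on 4+2 = 6 ballots, Concept 3 on 9. Concept 3 wins 9–6.
Model U vs Flux: Flux wins 10–5.
Model U vs Bolt: Model U is ranked higher on 5 ballots, Bolt on 10. Bolt wins 10–5.
Model U vs Concept 3: Model U preferred on 4+5 = 9 ballots; Model U wins 9–6.
Flux vs Bolt: Bolt, 11–4.
Flux vs Concept 3: Concept 3 wins 11–4.
Bolt vs Concept 3: 4 for Bolt, 11 for Concept 3 — Concept 3 by 11–4.
Every design wins at least one matchup (Aero beats Model U; Model U beats Concept 3; Flux beats Model U; Bolt beats Aero; Concept 3 beats Aero), so there is no Condorcet loser.

none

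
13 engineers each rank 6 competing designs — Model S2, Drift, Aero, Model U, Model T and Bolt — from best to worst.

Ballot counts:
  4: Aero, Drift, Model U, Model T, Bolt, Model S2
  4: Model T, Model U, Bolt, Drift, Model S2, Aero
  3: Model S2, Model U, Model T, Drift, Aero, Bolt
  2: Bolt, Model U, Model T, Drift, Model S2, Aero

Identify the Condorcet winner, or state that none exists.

Model U

Check each pair by majority over 13 ballots:
Model S2–Drift: Drift 10–3.
Model S2–Aero: Model S2 9–4.
Model S2 vs Model U: Model U, 10–3.
Model S2 vs Model T: Model T wins 10–3.
Model S2 vs Bolt: Bolt wins 10–3.
Drift vs Aero: Drift, 9–4.
Drift vs Model U: Model U wins 9–4.
Drift–Model T: Model T 9–4.
Drift vs Bolt: Drift, 7–6.
Aero–Model U: Model U 9–4.
Aero vs Model T: Model T, 9–4.
Aero vs Bolt: Aero, 7–6.
Model U vs Model T: Model U wins 9–4.
Model U–Bolt: Model U 11–2.
Model T vs Bolt: Model T, 11–2.
Model U defeats every rival head-to-head and is the Condorcet winner.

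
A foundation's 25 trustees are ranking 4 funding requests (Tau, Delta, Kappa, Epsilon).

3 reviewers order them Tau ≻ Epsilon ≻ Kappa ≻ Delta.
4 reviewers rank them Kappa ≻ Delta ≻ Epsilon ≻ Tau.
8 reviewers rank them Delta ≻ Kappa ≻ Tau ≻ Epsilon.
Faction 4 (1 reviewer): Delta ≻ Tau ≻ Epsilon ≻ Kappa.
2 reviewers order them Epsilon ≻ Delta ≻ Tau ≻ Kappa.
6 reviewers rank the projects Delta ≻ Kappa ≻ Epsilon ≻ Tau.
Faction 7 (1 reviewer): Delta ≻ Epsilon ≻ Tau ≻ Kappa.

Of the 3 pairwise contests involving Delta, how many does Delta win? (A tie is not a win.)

Delta against each rival (25 reviewers):
Delta vs Tau: Delta preferred on 4+8+1+2+6+1 = 22 ballots; Delta wins 22–3.
Delta vs Kappa: 8+1+2+6+1 = 18 for Delta, 7 for Kappa — Delta by 18–7.
Delta–Epsilon: Delta 20–5.
Delta beats Tau, Kappa, Epsilon — 3 pairwise wins.

3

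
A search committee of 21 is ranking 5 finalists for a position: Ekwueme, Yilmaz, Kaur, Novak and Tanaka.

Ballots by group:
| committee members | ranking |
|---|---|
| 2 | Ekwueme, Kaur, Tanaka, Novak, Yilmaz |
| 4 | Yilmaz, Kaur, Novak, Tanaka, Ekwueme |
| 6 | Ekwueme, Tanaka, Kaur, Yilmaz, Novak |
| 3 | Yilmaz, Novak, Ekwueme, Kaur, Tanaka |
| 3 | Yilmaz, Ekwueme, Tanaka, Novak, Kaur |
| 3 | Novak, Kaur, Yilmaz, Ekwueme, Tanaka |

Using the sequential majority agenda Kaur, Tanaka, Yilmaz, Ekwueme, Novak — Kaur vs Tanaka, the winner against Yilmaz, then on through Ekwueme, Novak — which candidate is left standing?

Round 1: Kaur vs Tanaka — 12–9, Kaur advances.
Round 2: Kaur vs Yilmaz — 11–10, Kaur advances.
Round 3: Kaur vs Ekwueme — 7–14, Ekwueme advances.
Round 4: Ekwueme vs Novak — 11–10, Ekwueme advances.
Ekwueme survives the agenda.

Ekwueme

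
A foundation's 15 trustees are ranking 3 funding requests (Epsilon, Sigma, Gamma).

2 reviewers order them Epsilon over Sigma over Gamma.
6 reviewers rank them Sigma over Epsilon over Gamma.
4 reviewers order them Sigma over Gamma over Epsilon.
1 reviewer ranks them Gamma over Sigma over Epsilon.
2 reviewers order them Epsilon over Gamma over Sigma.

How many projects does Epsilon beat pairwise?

1

Epsilon against each rival (15 reviewers):
Epsilon–Sigma: Sigma 11–4.
Epsilon–Gamma: Epsilon 10–5.
Epsilon beats Gamma; loses to Sigma — 1 pairwise win.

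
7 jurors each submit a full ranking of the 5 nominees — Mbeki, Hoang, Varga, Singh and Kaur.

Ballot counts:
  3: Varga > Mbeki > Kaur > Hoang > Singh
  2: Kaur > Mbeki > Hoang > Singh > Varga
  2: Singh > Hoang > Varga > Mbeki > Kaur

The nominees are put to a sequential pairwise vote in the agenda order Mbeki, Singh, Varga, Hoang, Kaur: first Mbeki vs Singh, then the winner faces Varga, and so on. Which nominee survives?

Round 1: Mbeki vs Singh — 5–2, Mbeki advances.
Round 2: Mbeki vs Varga — 2–5, Varga advances.
Round 3: Varga vs Hoang — 3–4, Hoang advances.
Round 4: Hoang vs Kaur — 2–5, Kaur advances.
The agenda winner is Kaur.

Kaur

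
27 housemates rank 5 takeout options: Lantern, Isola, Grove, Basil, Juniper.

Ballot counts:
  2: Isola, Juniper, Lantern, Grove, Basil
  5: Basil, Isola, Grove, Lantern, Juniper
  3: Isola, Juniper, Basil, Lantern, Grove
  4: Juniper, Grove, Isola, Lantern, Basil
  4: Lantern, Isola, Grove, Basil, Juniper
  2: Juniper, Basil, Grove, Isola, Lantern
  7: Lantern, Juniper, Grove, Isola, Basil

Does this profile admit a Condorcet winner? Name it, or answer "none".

Isola

Check each pair by majority over 27 ballots:
Lantern vs Isola: 11 to 16, Isola.
Lantern vs Grove: 16 to 11, Lantern.
Lantern vs Basil: Lantern preferred on 2+4+4+7 = 17 ballots; Lantern wins 17–10.
Lantern vs Juniper: Lantern is ranked higher on 5+4+7 = 16 ballots, Juniper on 11. Lantern wins 16–11.
Isola vs Grove: Isola is ranked higher on 2+5+3+4 = 14 ballots, Grove on 13. Isola wins 14–13.
Isola vs Basil: Isola is ranked higher on 2+3+4+4+7 = 20 ballots, Basil on 7. Isola wins 20–7.
Isola vs Juniper: Isola preferred on 2+5+3+4 = 14 ballots; Isola wins 14–13.
Grove vs Basil: Grove preferred on 2+4+4+7 = 17 ballots; Grove wins 17–10.
Grove vs Juniper: 5+4 = 9 for Grove, 18 for Juniper — Juniper by 18–9.
Basil vs Juniper: Basil is ranked higher on 5+4 = 9 ballots, Juniper on 18. Juniper wins 18–9.
Isola defeats every rival head-to-head and is the Condorcet winner.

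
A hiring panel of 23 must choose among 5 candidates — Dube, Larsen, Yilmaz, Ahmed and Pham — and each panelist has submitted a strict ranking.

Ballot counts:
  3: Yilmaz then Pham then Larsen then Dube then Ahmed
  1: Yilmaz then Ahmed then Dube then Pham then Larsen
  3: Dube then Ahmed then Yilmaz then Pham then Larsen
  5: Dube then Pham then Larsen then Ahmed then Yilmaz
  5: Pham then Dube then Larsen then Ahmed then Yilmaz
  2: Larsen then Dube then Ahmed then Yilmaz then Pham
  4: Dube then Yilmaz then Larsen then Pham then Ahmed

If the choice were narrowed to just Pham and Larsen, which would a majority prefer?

Ballots ranking Pham above Larsen: 3 + 1 + 3 + 5 + 5 = 17.
Ballots ranking Larsen above Pham: 23 − 17 = 6.
Pham wins the head-to-head 17–6.

Pham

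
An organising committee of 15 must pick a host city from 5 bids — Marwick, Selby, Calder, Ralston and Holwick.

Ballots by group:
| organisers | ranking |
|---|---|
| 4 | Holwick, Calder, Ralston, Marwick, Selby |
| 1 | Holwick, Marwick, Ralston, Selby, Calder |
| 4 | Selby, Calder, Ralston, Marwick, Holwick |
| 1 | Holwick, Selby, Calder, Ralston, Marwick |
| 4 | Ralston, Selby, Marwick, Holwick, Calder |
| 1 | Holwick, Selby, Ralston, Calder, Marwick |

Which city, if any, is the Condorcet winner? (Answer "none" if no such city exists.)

Check each pair by majority over 15 ballots:
Marwick–Selby: Selby 10–5.
Marwick vs Calder: Calder wins 10–5.
Marwick vs Ralston: Ralston, 14–1.
Marwick–Holwick: Marwick 8–7.
Selby vs Calder: Selby wins 11–4.
Selby–Ralston: Ralston 9–6.
Selby vs Holwick: Selby, 8–7.
Calder vs Ralston: Calder wins 9–6.
Calder–Holwick: Holwick 11–4.
Ralston–Holwick: Ralston 8–7.
Each city drops at least one matchup (Marwick loses to Selby; Selby loses to Ralston; Calder loses to Selby; Ralston loses to Calder; Holwick loses to Marwick); the cycle Marwick → Holwick → Calder → Marwick rules out a Condorcet winner.

none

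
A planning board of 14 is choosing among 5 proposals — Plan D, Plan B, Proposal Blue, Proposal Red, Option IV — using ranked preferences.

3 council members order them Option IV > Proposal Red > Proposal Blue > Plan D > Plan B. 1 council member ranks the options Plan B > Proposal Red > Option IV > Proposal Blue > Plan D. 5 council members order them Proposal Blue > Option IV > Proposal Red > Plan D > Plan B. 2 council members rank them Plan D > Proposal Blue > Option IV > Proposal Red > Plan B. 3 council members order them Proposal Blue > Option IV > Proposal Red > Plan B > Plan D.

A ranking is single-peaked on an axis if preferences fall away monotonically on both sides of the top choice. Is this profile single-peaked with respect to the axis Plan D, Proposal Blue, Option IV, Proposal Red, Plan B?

yes

Axis positions: Plan D=1, Proposal Blue=2, Option IV=3, Proposal Red=4, Plan B=5.
Group 1 (peak Option IV at position 3): ranking walks positions 3-4-2-1-5, expanding outward from the peak — single-peaked.
Group 2 (peak Plan B at position 5): ranking walks positions 5-4-3-2-1, expanding outward from the peak — single-peaked.
Group 3 (peak Proposal Blue at position 2): ranking walks positions 2-3-4-1-5, expanding outward from the peak — single-peaked.
Group 4 (peak Plan D at position 1): ranking walks positions 1-2-3-4-5, expanding outward from the peak — single-peaked.
Group 5 (peak Proposal Blue at position 2): ranking walks positions 2-3-4-5-1, expanding outward from the peak — single-peaked.
Every ranking is single-peaked on this axis.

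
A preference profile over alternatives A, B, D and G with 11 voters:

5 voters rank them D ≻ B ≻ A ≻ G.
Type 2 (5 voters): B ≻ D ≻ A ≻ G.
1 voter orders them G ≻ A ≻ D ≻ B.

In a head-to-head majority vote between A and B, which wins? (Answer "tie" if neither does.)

Ballots ranking A above B: 1.
Ballots ranking B above A: 11 − 1 = 10.
B wins the head-to-head 10–1.

B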